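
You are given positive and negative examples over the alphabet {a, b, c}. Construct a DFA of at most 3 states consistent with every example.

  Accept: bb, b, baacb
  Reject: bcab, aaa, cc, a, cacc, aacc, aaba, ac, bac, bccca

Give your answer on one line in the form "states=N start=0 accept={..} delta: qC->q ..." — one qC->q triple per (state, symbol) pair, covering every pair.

State merging on the prefix tree: take the shortest (then alphabetical) example prefix whose next move is undefined and point that move at state 0, else 1, else 2, ...; a target is out if some Accept/Reject pair would then sit in one state with the same input left (inseparable). If every existing state is out, open a new one.
a: 0a undefined. 0a->0: ok.
b: 0b undefined. 0b->0: no, bb/aaa meet in 0. Open state 1: 0b->1.
c: 0c undefined. 0c->0: ok.
ba: 1a undefined. 1a->0: ok.
bb: 1b undefined. 1b->0: no, bb/aaa meet in 0. 1b->1: ok.
bc: 1c undefined. 1c->0: no, bb/bcab meet in 1. 1c->1: no, bb/bcab meet in 1. Open state 2: 1c->2.
bca: 2a undefined. 2a->0: no, bb/bcab meet in 1. 2a->1: no, bb/bcab meet in 1. 2a->2: ok.
bcc: 2c undefined. 2c->0: ok.
bcab: 2b undefined. 2b->0: ok.
All examples now run through 3 states with every (state, symbol) defined. Accept strings end in {1}, Reject strings end in {0}; accept={1}.

states=3 start=0 accept={1} delta: 0a->0 0b->1 0c->0 1a->0 1b->1 1c->2 2a->2 2b->0 2c->0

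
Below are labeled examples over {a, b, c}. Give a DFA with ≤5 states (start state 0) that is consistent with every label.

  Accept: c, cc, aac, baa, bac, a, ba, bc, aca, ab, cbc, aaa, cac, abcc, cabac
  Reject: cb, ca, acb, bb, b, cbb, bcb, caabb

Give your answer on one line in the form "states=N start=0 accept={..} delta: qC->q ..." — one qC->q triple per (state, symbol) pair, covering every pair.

Fold the examples into a partial DFA from state 0: repeatedly fix the first undefined (state, symbol) met by the shortest-then-alphabetical prefix, trying targets in increasing order and rejecting any under which an Accept and a Reject string meet in one state with the same remainder; add a state when all current targets are rejected. Accepting states are where Accept strings end.
a: 0a undefined. 0a->0: no, aca/ca meet in 0 with "ca" left. Open state 1: 0a->1.
b: 0b undefined. 0b->0: ok.
c: 0c undefined. 0c->0: no, c/cb meet in 0. 0c->1: no, baa/ca meet in 1 with "a" left. Open state 2: 0c->2.
aa: 1a undefined. 1a->0: no, baa/bb meet in 0. 1a->1: ok.
ab: 1b undefined. 1b->0: no, ab/bb meet in 0. 1b->1: ok.
ac: 1c undefined. 1c->0: no, aac/acb meet in 0. 1c->1: no, aac/acb meet in 1. 1c->2: no, aca/ca meet in 2 with "a" left. Open state 3: 1c->3.
ca: 2a undefined. 2a->0: no, baa/caabb meet in 1. 2a->1: no, baa/ca meet in 1. 2a->2: no, c/ca meet in 2. 2a->3: no, aac/ca meet in 3. Open state 4: 2a->4.
cb: 2b undefined. 2b->0: ok.
cc: 2c undefined. 2c->0: no, cc/cb meet in 0. 2c->1: ok.
aca: 3a undefined. 3a->0: no, aca/cb meet in 0. 3a->1: ok.
acb: 3b undefined. 3b->0: ok.
caa: 4a undefined. 4a->0: ok.
cab: 4b undefined. 4b->0: ok.
cac: 4c undefined. 4c->0: no, cac/cb meet in 0. 4c->1: ok.
abcc: 3c undefined. 3c->0: no, abcc/cb meet in 0. 3c->1: ok.
All examples now run through 5 states with every (state, symbol) defined. Accept strings end in {1,2,3}, Reject strings end in {0,4}; accept={1,2,3}.

states=5 start=0 accept={1,2,3} delta: 0a->1 0b->0 0c->2 1a->1 1b->1 1c->3 2a->4 2b->0 2c->1 3a->1 3b->0 3c->1 4a->0 4b->0 4c->1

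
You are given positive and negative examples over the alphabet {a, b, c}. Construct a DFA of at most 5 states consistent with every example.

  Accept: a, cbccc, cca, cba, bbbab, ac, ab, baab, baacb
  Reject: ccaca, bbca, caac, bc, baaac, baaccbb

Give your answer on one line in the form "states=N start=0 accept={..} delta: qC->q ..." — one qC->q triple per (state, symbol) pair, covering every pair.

Fold the examples into a partial DFA from state 0: repeatedly fix the first undefined (state, symbol) met by the shortest-then-alphabetical prefix, trying targets in increasing order and rejecting any under which an Accept and a Reject string meet in one state with the same remainder; add a state when all current targets are rejected. Accepting states are where Accept strings end.
a: 0a undefined. 0a->0: ok.
b: 0b undefined. 0b->0: no, ac/bc meet in 0 with "c" left. Open state 1: 0b->1.
c: 0c undefined. 0c->0: no, a/ccaca meet in 0. 0c->1: ok.
ba: 1a undefined. 1a->0: no, ac/caac meet in 1. 1a->1: ok.
bb: 1b undefined. 1b->0: no, ac/bbca meet in 1. 1b->1: no, cca/bbca meet in 1 with "ca" left. Open state 2: 1b->2.
bc: 1c undefined. 1c->0: no, a/caac meet in 0. 1c->1: no, cca/ccaca meet in 1. 1c->2: no, baab/caac meet in 2. Open state 3: 1c->3.
bbb: 2b undefined. 2b->0: ok.
bbc: 2c undefined. 2c->0: no, a/bbca meet in 0. 2c->1: no, bbbab/bbca meet in 1. 2c->2: no, cba/bbca meet in 2 with "a" left. 2c->3: no, cca/bbca meet in 3 with "a" left. Open state 4: 2c->4.
cba: 2a undefined. 2a->0: ok.
cca: 3a undefined. 3a->0: no, bbbab/ccaca meet in 1. 3a->1: no, cca/ccaca meet in 1. 3a->2: ok.
bbca: 4a undefined. 4a->0: no, a/ccaca meet in 0. 4a->1: no, bbbab/ccaca meet in 1. 4a->2: no, cca/ccaca meet in 2. 4a->3: ok.
cbcc: 4c undefined. 4c->0: ok.
baacb: 3b undefined. 3b->0: ok.
baacc: 3c undefined. 3c->0: no, cca/baaccbb meet in 2. 3c->1: no, a/baaccbb meet in 0. 3c->2: no, cbccc/baaccbb meet in 1. 3c->3: no, cbccc/baaccbb meet in 1. 3c->4: ok.
baaccb: 4b undefined. 4b->0: no, cbccc/baaccbb meet in 1. 4b->1: no, cca/baaccbb meet in 2. 4b->2: no, a/baaccbb meet in 0. 4b->3: no, a/baaccbb meet in 0. 4b->4: ok.
All examples now run through 5 states with every (state, symbol) defined. Accept strings end in {0,1,2}, Reject strings end in {3,4}; accept={0,1,2}.

states=5 start=0 accept={0,1,2} delta: 0a->0 0b->1 0c->1 1a->1 1b->2 1c->3 2a->0 2b->0 2c->4 3a->2 3b->0 3c->4 4a->3 4b->4 4c->0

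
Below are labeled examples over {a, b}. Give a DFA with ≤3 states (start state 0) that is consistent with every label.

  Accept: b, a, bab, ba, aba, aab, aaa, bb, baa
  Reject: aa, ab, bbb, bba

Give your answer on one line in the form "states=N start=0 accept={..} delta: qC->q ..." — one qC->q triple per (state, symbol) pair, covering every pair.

Grow the machine one transition at a time. Run the examples from 0; the earliest place one falls off (shortest prefix, ties alphabetical) gets sent to the lowest-numbered state that keeps every Accept/Reject pair distinguishable — a pair clashes when both reach the same state with identical unread suffix — and to a fresh state only if none does.
a: 0a undefined. 0a->0: no, b/ab meet in 0 with "b" left. Open state 1: 0a->1.
b: 0b undefined. 0b->0: no, b/bbb meet in 0. 0b->1: no, ba/aa meet in 1 with "a" left. Open state 2: 0b->2.
aa: 1a undefined. 1a->0: ok.
ab: 1b undefined. 1b->0: ok.
ba: 2a undefined. 2a->0: no, ba/aa meet in 0. 2a->1: no, bab/aa meet in 0. 2a->2: ok.
bb: 2b undefined. 2b->0: no, b/bbb meet in 2. 2b->1: ok.
All examples now run through 3 states with every (state, symbol) defined. Accept strings end in {1,2}, Reject strings end in {0}; accept={1,2}.

states=3 start=0 accept={1,2} delta: 0a->1 0b->2 1a->0 1b->0 2a->2 2b->1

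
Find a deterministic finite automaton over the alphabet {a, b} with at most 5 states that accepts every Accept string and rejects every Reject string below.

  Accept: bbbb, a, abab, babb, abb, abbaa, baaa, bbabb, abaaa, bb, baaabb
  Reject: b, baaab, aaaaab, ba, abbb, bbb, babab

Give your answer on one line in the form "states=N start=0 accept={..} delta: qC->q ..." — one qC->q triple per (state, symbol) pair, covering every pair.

states=4 start=0 accept={0,3} delta: 0a->0 0b->1 1a->2 1b->0 2a->0 2b->3 3a->0 3b->0

Fold the examples into a partial DFA from state 0: repeatedly fix the first undefined (state, symbol) met by the shortest-then-alphabetical prefix, trying targets in increasing order and rejecting any under which an Accept and a Reject string meet in one state with the same remainder; add a state when all current targets are rejected. Accepting states are where Accept strings end.
a: 0a undefined. 0a->0: ok.
b: 0b undefined. 0b->0: no, bbbb/b meet in 0. Open state 1: 0b->1.
ba: 1a undefined. 1a->0: no, a/ba meet in 0. 1a->1: no, abab/baaab meet in 1 with "b" left. Open state 2: 1a->2.
bb: 1b undefined. 1b->0: ok.
baa: 2a undefined. 2a->0: ok.
bab: 2b undefined. 2b->0: no, babb/b meet in 1. 2b->1: no, abab/b meet in 1. 2b->2: no, abab/ba meet in 2. Open state 3: 2b->3.
baba: 3a undefined. 3a->0: ok.
babb: 3b undefined. 3b->0: ok.
All examples now run through 4 states with every (state, symbol) defined. Accept strings end in {0,3}, Reject strings end in {1,2}; accept={0,3}.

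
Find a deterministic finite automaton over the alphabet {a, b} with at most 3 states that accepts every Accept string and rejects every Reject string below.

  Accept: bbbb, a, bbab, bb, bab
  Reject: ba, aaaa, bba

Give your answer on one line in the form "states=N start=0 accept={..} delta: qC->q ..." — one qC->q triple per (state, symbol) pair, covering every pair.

Fold the examples into a partial DFA from state 0: repeatedly fix the first undefined (state, symbol) met by the shortest-then-alphabetical prefix, trying targets in increasing order and rejecting any under which an Accept and a Reject string meet in one state with the same remainder; add a state when all current targets are rejected. Accepting states are where Accept strings end.
a: 0a undefined. 0a->0: no, a/aaaa meet in 0. Open state 1: 0a->1.
b: 0b undefined. 0b->0: no, a/ba meet in 1. 0b->1: ok.
aa: 1a undefined. 1a->0: ok.
bb: 1b undefined. 1b->0: no, bbbb/ba meet in 0. 1b->1: ok.
All examples now run through 2 states with every (state, symbol) defined. Accept strings end in {1}, Reject strings end in {0}; accept={1}.

states=2 start=0 accept={1} delta: 0a->1 0b->1 1a->0 1b->1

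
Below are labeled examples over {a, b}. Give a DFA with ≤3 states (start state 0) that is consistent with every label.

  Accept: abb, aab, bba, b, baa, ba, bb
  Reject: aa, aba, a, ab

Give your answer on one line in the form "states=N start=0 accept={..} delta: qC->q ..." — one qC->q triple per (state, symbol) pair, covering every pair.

states=3 start=0 accept={2} delta: 0a->1 0b->2 1a->0 1b->0 2a->2 2b->2

State merging on the prefix tree: take the shortest (then alphabetical) example prefix whose next move is undefined and point that move at state 0, else 1, else 2, ...; a target is out if some Accept/Reject pair would then sit in one state with the same input left (inseparable). If every existing state is out, open a new one.
a: 0a undefined. 0a->0: no, aab/ab meet in 0 with "b" left. Open state 1: 0a->1.
b: 0b undefined. 0b->0: no, bba/a meet in 1. 0b->1: no, bba/aba meet in 1 with "ba" left. Open state 2: 0b->2.
aa: 1a undefined. 1a->0: ok.
ab: 1b undefined. 1b->0: ok.
ba: 2a undefined. 2a->0: no, baa/aba meet in 1. 2a->1: no, baa/aa meet in 0. 2a->2: ok.
bb: 2b undefined. 2b->0: no, bba/aba meet in 1. 2b->1: no, bba/aa meet in 0. 2b->2: ok.
All examples now run through 3 states with every (state, symbol) defined. Accept strings end in {2}, Reject strings end in {0,1}; accept={2}.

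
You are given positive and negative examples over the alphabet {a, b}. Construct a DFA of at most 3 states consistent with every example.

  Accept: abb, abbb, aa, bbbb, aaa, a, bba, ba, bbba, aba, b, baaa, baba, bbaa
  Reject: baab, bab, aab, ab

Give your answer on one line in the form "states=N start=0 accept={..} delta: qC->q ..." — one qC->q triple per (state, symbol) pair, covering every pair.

Fold the examples into a partial DFA from state 0: repeatedly fix the first undefined (state, symbol) met by the shortest-then-alphabetical prefix, trying targets in increasing order and rejecting any under which an Accept and a Reject string meet in one state with the same remainder; add a state when all current targets are rejected. Accepting states are where Accept strings end.
a: 0a undefined. 0a->0: no, b/aab meet in 0 with "b" left. Open state 1: 0a->1.
b: 0b undefined. 0b->0: ok.
aa: 1a undefined. 1a->0: no, aa/baab meet in 0. 1a->1: ok.
ab: 1b undefined. 1b->0: no, abb/baab meet in 0. 1b->1: no, abb/baab meet in 1. Open state 2: 1b->2.
aba: 2a undefined. 2a->0: ok.
abb: 2b undefined. 2b->0: ok.
All examples now run through 3 states with every (state, symbol) defined. Accept strings end in {0,1}, Reject strings end in {2}; accept={0,1}.

states=3 start=0 accept={0,1} delta: 0a->1 0b->0 1a->1 1b->2 2a->0 2b->0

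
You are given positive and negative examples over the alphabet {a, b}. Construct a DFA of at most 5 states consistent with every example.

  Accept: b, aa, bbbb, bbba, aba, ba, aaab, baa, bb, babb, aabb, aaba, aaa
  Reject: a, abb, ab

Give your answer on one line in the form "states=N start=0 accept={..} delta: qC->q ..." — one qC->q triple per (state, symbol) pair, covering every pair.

states=3 start=0 accept={2} delta: 0a->1 0b->2 1a->2 1b->1 2a->2 2b->2

State merging on the prefix tree: take the shortest (then alphabetical) example prefix whose next move is undefined and point that move at state 0, else 1, else 2, ...; a target is out if some Accept/Reject pair would then sit in one state with the same input left (inseparable). If every existing state is out, open a new one.
a: 0a undefined. 0a->0: no, b/ab meet in 0 with "b" left. Open state 1: 0a->1.
b: 0b undefined. 0b->0: no, bbba/a meet in 1. 0b->1: no, b/a meet in 1. Open state 2: 0b->2.
aa: 1a undefined. 1a->0: no, aaab/ab meet in 1 with "b" left. 1a->1: no, aa/a meet in 1. 1a->2: ok.
ab: 1b undefined. 1b->0: no, b/abb meet in 2. 1b->1: ok.
ba: 2a undefined. 2a->0: no, baa/a meet in 1. 2a->1: no, ba/a meet in 1. 2a->2: ok.
bb: 2b undefined. 2b->0: no, aaba/a meet in 1. 2b->1: no, bbbb/a meet in 1. 2b->2: ok.
All examples now run through 3 states with every (state, symbol) defined. Accept strings end in {2}, Reject strings end in {1}; accept={2}.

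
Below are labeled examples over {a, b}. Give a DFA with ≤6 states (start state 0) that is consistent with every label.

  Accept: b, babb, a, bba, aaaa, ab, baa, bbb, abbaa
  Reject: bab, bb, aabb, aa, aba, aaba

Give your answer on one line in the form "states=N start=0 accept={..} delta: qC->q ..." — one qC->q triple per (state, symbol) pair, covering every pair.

Fold the examples into a partial DFA from state 0: repeatedly fix the first undefined (state, symbol) met by the shortest-then-alphabetical prefix, trying targets in increasing order and rejecting any under which an Accept and a Reject string meet in one state with the same remainder; add a state when all current targets are rejected. Accepting states are where Accept strings end.
a: 0a undefined. 0a->0: no, a/aa meet in 0. Open state 1: 0a->1.
b: 0b undefined. 0b->0: no, b/bb meet in 0. 0b->1: no, babb/aabb meet in 1 with "abb" left. Open state 2: 0b->2.
aa: 1a undefined. 1a->0: no, aaaa/aa meet in 0. 1a->1: no, a/aa meet in 1. 1a->2: no, b/aa meet in 2. Open state 3: 1a->3.
ab: 1b undefined. 1b->0: no, a/aba meet in 1. 1b->1: ok.
ba: 2a undefined. 2a->0: no, b/bab meet in 2. 2a->1: no, babb/bab meet in 1. 2a->2: ok.
bb: 2b undefined. 2b->0: ok.
aaa: 3a undefined. 3a->0: no, abbaa/bab meet in 0. 3a->1: no, aaaa/aa meet in 3. 3a->2: ok.
aab: 3b undefined. 3b->0: no, b/aabb meet in 2. 3b->1: no, a/aabb meet in 1. 3b->2: no, b/aaba meet in 2. 3b->3: no, b/aaba meet in 2. Open state 4: 3b->4.
aaba: 4a undefined. 4a->0: ok.
aabb: 4b undefined. 4b->0: ok.
All examples now run through 5 states with every (state, symbol) defined. Accept strings end in {1,2}, Reject strings end in {0,3}; accept={1,2}.

states=5 start=0 accept={1,2} delta: 0a->1 0b->2 1a->3 1b->1 2a->2 2b->0 3a->2 3b->4 4a->0 4b->0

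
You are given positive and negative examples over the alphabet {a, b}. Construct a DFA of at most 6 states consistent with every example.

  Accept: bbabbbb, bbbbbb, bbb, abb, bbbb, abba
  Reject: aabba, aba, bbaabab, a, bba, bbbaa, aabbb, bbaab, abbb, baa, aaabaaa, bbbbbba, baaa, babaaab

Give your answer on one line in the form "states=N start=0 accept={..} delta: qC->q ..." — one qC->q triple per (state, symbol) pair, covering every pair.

Grow the machine one transition at a time. Run the examples from 0; the earliest place one falls off (shortest prefix, ties alphabetical) gets sent to the lowest-numbered state that keeps every Accept/Reject pair distinguishable — a pair clashes when both reach the same state with identical unread suffix — and to a fresh state only if none does.
a: 0a undefined. 0a->0: no, bbb/aabbb meet in 0 with "bbb" left. Open state 1: 0a->1.
b: 0b undefined. 0b->0: ok.
aa: 1a undefined. 1a->0: no, bbbbbb/bbbaa meet in 0. 1a->1: no, abba/aabba meet in 1 with "bba" left. Open state 2: 1a->2.
ab: 1b undefined. 1b->0: no, bbabbbb/abbb meet in 0. 1b->1: no, bbabbbb/a meet in 1. 1b->2: no, bbabbbb/aabbb meet in 2 with "bbb" left. Open state 3: 1b->3.
aaa: 2a undefined. 2a->0: no, bbbbbb/aaabaaa meet in 0. 2a->1: ok.
aab: 2b undefined. 2b->0: no, bbbbbb/aabbb meet in 0. 2b->1: no, abb/aabbb meet in 3 with "b" left. 2b->2: ok.
aba: 3a undefined. 3a->0: no, bbbbbb/aba meet in 0. 3a->1: ok.
abb: 3b undefined. 3b->0: no, bbabbbb/abbb meet in 0. 3b->1: no, bbabbbb/aabba meet in 1. 3b->2: no, bbabbbb/bbbaa meet in 2. 3b->3: no, bbabbbb/bbaabab meet in 3. Open state 4: 3b->4.
abba: 4a undefined. 4a->0: ok.
abbb: 4b undefined. 4b->0: no, bbabbbb/abbb meet in 0. 4b->1: no, bbabbbb/bbaabab meet in 3. 4b->2: no, bbabbbb/bbbaa meet in 2. 4b->3: ok.
All examples now run through 5 states with every (state, symbol) defined. Accept strings end in {0,4}, Reject strings end in {1,2,3}; accept={0,4}.

states=5 start=0 accept={0,4} delta: 0a->1 0b->0 1a->2 1b->3 2a->1 2b->2 3a->1 3b->4 4a->0 4b->3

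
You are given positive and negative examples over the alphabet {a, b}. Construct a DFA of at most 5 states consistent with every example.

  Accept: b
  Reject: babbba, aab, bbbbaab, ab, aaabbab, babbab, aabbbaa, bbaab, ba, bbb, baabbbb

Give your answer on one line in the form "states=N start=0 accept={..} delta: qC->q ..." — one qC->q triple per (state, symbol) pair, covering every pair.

Fold the examples into a partial DFA from state 0: repeatedly fix the first undefined (state, symbol) met by the shortest-then-alphabetical prefix, trying targets in increasing order and rejecting any under which an Accept and a Reject string meet in one state with the same remainder; add a state when all current targets are rejected. Accepting states are where Accept strings end.
a: 0a undefined. 0a->0: no, b/aab meet in 0 with "b" left. Open state 1: 0a->1.
b: 0b undefined. 0b->0: no, b/bbb meet in 0. 0b->1: ok.
aa: 1a undefined. 1a->0: no, b/aab meet in 1. 1a->1: no, b/ba meet in 1. Open state 2: 1a->2.
ab: 1b undefined. 1b->0: no, b/bbb meet in 1. 1b->1: no, b/ab meet in 1. 1b->2: ok.
aaa: 2a undefined. 2a->0: no, b/aaabbab meet in 1. 2a->1: ok.
aab: 2b undefined. 2b->0: no, b/babbba meet in 1. 2b->1: no, b/aab meet in 1. 2b->2: no, b/babbba meet in 1. Open state 3: 2b->3.
aabb: 3b undefined. 3b->0: no, b/aabbbaa meet in 1. 3b->1: no, b/babbba meet in 1. 3b->2: ok.
aaabba: 3a undefined. 3a->0: no, b/aaabbab meet in 1. 3a->1: no, b/babbba meet in 1. 3a->2: no, b/aabbbaa meet in 1. 3a->3: ok.
All examples now run through 4 states with every (state, symbol) defined. Accept strings end in {1}, Reject strings end in {2,3}; accept={1}.

states=4 start=0 accept={1} delta: 0a->1 0b->1 1a->2 1b->2 2a->1 2b->3 3a->3 3b->2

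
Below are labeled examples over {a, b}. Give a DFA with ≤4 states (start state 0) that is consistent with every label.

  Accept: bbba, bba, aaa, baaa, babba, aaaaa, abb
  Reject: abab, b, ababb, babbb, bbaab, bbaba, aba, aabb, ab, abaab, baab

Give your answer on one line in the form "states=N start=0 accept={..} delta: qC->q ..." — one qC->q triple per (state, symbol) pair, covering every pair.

Fold the examples into a partial DFA from state 0: repeatedly fix the first undefined (state, symbol) met by the shortest-then-alphabetical prefix, trying targets in increasing order and rejecting any under which an Accept and a Reject string meet in one state with the same remainder; add a state when all current targets are rejected. Accepting states are where Accept strings end.
a: 0a undefined. 0a->0: no, abb/aabb meet in 0 with "bb" left. Open state 1: 0a->1.
b: 0b undefined. 0b->0: ok.
aa: 1a undefined. 1a->0: ok.
ab: 1b undefined. 1b->0: no, bbba/bbaba meet in 1. 1b->1: no, bbba/babbb meet in 1. Open state 2: 1b->2.
aba: 2a undefined. 2a->0: ok.
abb: 2b undefined. 2b->0: no, abb/abab meet in 0. 2b->1: no, babba/abab meet in 0. 2b->2: no, babba/abab meet in 0. Open state 3: 2b->3.
babba: 3a undefined. 3a->0: no, babba/abab meet in 0. 3a->1: ok.
babbb: 3b undefined. 3b->0: ok.
All examples now run through 4 states with every (state, symbol) defined. Accept strings end in {1,3}, Reject strings end in {0,2}; accept={1,3}.

states=4 start=0 accept={1,3} delta: 0a->1 0b->0 1a->0 1b->2 2a->0 2b->3 3a->1 3b->0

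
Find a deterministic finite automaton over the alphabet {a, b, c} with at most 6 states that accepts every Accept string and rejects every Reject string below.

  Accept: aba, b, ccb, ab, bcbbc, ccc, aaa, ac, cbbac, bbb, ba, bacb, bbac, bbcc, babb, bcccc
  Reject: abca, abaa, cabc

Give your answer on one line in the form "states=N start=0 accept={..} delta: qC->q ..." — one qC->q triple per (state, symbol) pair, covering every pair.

Grow the machine one transition at a time. Run the examples from 0; the earliest place one falls off (shortest prefix, ties alphabetical) gets sent to the lowest-numbered state that keeps every Accept/Reject pair distinguishable — a pair clashes when both reach the same state with identical unread suffix — and to a fresh state only if none does.
a: 0a undefined. 0a->0: ok.
b: 0b undefined. 0b->0: no, aba/abaa meet in 0. Open state 1: 0b->1.
c: 0c undefined. 0c->0: ok.
ba: 1a undefined. 1a->0: no, aba/abaa meet in 0. 1a->1: no, aba/abaa meet in 1. Open state 2: 1a->2.
bb: 1b undefined. 1b->0: ok.
bc: 1c undefined. 1c->0: no, bcbbc/abca meet in 0. 1c->1: no, aba/abca meet in 2. 1c->2: no, aba/cabc meet in 2. Open state 3: 1c->3.
bab: 2b undefined. 2b->0: ok.
bac: 2c undefined. 2c->0: ok.
bcb: 3b undefined. 3b->0: no, bcbbc/cabc meet in 3. 3b->1: ok.
bcc: 3c undefined. 3c->0: ok.
abaa: 2a undefined. 2a->0: no, bcbbc/abaa meet in 0. 2a->1: no, b/abaa meet in 1. 2a->2: no, aba/abaa meet in 2. 2a->3: ok.
abca: 3a undefined. 3a->0: no, bcbbc/abca meet in 0. 3a->1: no, b/abca meet in 1. 3a->2: no, aba/abca meet in 2. 3a->3: ok.
All examples now run through 4 states with every (state, symbol) defined. Accept strings end in {0,1,2}, Reject strings end in {3}; accept={0,1,2}.

states=4 start=0 accept={0,1,2} delta: 0a->0 0b->1 0c->0 1a->2 1b->0 1c->3 2a->3 2b->0 2c->0 3a->3 3b->1 3c->0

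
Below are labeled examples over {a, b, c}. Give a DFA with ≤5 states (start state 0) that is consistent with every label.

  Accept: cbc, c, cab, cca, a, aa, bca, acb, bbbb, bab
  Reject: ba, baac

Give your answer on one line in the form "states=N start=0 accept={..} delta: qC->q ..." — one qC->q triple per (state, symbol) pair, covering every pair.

Grow the machine one transition at a time. Run the examples from 0; the earliest place one falls off (shortest prefix, ties alphabetical) gets sent to the lowest-numbered state that keeps every Accept/Reject pair distinguishable — a pair clashes when both reach the same state with identical unread suffix — and to a fresh state only if none does.
a: 0a undefined. 0a->0: ok.
b: 0b undefined. 0b->0: no, c/baac meet in 0 with "c" left. Open state 1: 0b->1.
c: 0c undefined. 0c->0: ok.
ba: 1a undefined. 1a->0: no, c/ba meet in 0. 1a->1: no, cbc/baac meet in 1 with "c" left. Open state 2: 1a->2.
bb: 1b undefined. 1b->0: ok.
bc: 1c undefined. 1c->0: ok.
baa: 2a undefined. 2a->0: no, cbc/baac meet in 0. 2a->1: no, cbc/baac meet in 0. 2a->2: ok.
bab: 2b undefined. 2b->0: ok.
baac: 2c undefined. 2c->0: no, cbc/baac meet in 0. 2c->1: no, cab/baac meet in 1. 2c->2: ok.
All examples now run through 3 states with every (state, symbol) defined. Accept strings end in {0,1}, Reject strings end in {2}; accept={0,1}.

states=3 start=0 accept={0,1} delta: 0a->0 0b->1 0c->0 1a->2 1b->0 1c->0 2a->2 2b->0 2c->2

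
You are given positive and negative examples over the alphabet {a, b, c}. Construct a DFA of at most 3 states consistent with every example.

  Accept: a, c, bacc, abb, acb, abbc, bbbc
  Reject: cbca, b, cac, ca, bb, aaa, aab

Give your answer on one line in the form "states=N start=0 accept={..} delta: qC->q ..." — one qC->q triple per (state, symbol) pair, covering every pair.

states=3 start=0 accept={1} delta: 0a->1 0b->0 0c->1 1a->2 1b->1 1c->1 2a->0 2b->0 2c->0

Grow the machine one transition at a time. Run the examples from 0; the earliest place one falls off (shortest prefix, ties alphabetical) gets sent to the lowest-numbered state that keeps every Accept/Reject pair distinguishable — a pair clashes when both reach the same state with identical unread suffix — and to a fresh state only if none does.
a: 0a undefined. 0a->0: no, a/aaa meet in 0. Open state 1: 0a->1.
b: 0b undefined. 0b->0: ok.
c: 0c undefined. 0c->0: no, a/cbca meet in 1. 0c->1: ok.
aa: 1a undefined. 1a->0: no, a/cac meet in 1. 1a->1: no, a/ca meet in 1. Open state 2: 1a->2.
ab: 1b undefined. 1b->0: no, abb/b meet in 0. 1b->1: ok.
ac: 1c undefined. 1c->0: no, a/cbca meet in 1. 1c->1: ok.
aaa: 2a undefined. 2a->0: ok.
aab: 2b undefined. 2b->0: ok.
cac: 2c undefined. 2c->0: ok.
All examples now run through 3 states with every (state, symbol) defined. Accept strings end in {1}, Reject strings end in {0,2}; accept={1}.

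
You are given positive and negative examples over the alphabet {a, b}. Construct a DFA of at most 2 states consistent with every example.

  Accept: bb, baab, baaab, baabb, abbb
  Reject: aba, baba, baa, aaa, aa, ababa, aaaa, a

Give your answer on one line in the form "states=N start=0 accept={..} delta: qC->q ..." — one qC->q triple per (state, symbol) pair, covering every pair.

states=2 start=0 accept={1} delta: 0a->0 0b->1 1a->0 1b->1

Grow the machine one transition at a time. Run the examples from 0; the earliest place one falls off (shortest prefix, ties alphabetical) gets sent to the lowest-numbered state that keeps every Accept/Reject pair distinguishable — a pair clashes when both reach the same state with identical unread suffix — and to a fresh state only if none does.
a: 0a undefined. 0a->0: ok.
b: 0b undefined. 0b->0: no, bb/aba meet in 0. Open state 1: 0b->1.
ba: 1a undefined. 1a->0: ok.
bb: 1b undefined. 1b->0: no, bb/aba meet in 0. 1b->1: ok.
All examples now run through 2 states with every (state, symbol) defined. Accept strings end in {1}, Reject strings end in {0}; accept={1}.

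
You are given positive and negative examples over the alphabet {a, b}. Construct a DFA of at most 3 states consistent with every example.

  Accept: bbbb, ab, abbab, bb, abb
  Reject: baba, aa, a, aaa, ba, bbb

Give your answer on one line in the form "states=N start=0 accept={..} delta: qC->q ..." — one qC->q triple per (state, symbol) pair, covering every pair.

State merging on the prefix tree: take the shortest (then alphabetical) example prefix whose next move is undefined and point that move at state 0, else 1, else 2, ...; a target is out if some Accept/Reject pair would then sit in one state with the same input left (inseparable). If every existing state is out, open a new one.
a: 0a undefined. 0a->0: ok.
b: 0b undefined. 0b->0: no, bbbb/baba meet in 0. Open state 1: 0b->1.
ba: 1a undefined. 1a->0: ok.
bb: 1b undefined. 1b->0: no, bbbb/baba meet in 0. 1b->1: no, bbbb/bbb meet in 1. Open state 2: 1b->2.
bbb: 2b undefined. 2b->0: ok.
abba: 2a undefined. 2a->0: ok.
All examples now run through 3 states with every (state, symbol) defined. Accept strings end in {1,2}, Reject strings end in {0}; accept={1,2}.

states=3 start=0 accept={1,2} delta: 0a->0 0b->1 1a->0 1b->2 2a->0 2b->0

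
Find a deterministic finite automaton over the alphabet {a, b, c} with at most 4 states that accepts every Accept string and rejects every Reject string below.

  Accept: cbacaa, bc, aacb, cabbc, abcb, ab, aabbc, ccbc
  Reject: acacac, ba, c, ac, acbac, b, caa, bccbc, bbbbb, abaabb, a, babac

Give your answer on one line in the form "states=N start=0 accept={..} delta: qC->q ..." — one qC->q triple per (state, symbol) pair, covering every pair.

states=4 start=0 accept={3} delta: 0a->1 0b->2 0c->0 1a->1 1b->3 1c->1 2a->2 2b->0 2c->3 3a->3 3b->2 3c->1

State merging on the prefix tree: take the shortest (then alphabetical) example prefix whose next move is undefined and point that move at state 0, else 1, else 2, ...; a target is out if some Accept/Reject pair would then sit in one state with the same input left (inseparable). If every existing state is out, open a new one.
a: 0a undefined. 0a->0: no, ab/b meet in 0 with "b" left. Open state 1: 0a->1.
b: 0b undefined. 0b->0: no, bc/c meet in 0 with "c" left. 0b->1: no, bc/ac meet in 1 with "c" left. Open state 2: 0b->2.
c: 0c undefined. 0c->0: ok.
aa: 1a undefined. 1a->0: no, aacb/b meet in 2. 1a->1: ok.
ab: 1b undefined. 1b->0: no, abcb/b meet in 2. 1b->1: no, cabbc/ac meet in 1 with "c" left. 1b->2: no, ab/b meet in 2. Open state 3: 1b->3.
ac: 1c undefined. 1c->0: no, aacb/b meet in 2. 1c->1: ok.
ba: 2a undefined. 2a->0: no, cbacaa/acacac meet in 1. 2a->1: no, cbacaa/acacac meet in 1. 2a->2: ok.
bb: 2b undefined. 2b->0: ok.
bc: 2c undefined. 2c->0: no, cbacaa/acacac meet in 1. 2c->1: no, cbacaa/acacac meet in 1. 2c->2: no, cbacaa/ba meet in 2. 2c->3: ok.
aba: 3a undefined. 3a->0: no, cbacaa/acacac meet in 1. 3a->1: no, cbacaa/acacac meet in 1. 3a->2: no, cbacaa/ba meet in 2. 3a->3: ok.
abc: 3c undefined. 3c->0: no, cbacaa/bccbc meet in 3. 3c->1: ok.
aabb: 3b undefined. 3b->0: no, cabbc/c meet in 0. 3b->1: no, cbacaa/abaabb meet in 3. 3b->2: ok.
All examples now run through 4 states with every (state, symbol) defined. Accept strings end in {3}, Reject strings end in {0,1,2}; accept={3}.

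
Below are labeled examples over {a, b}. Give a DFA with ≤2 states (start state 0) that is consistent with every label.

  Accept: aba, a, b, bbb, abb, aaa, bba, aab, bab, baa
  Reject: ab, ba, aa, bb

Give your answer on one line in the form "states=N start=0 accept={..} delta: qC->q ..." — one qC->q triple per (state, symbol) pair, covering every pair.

Grow the machine one transition at a time. Run the examples from 0; the earliest place one falls off (shortest prefix, ties alphabetical) gets sent to the lowest-numbered state that keeps every Accept/Reject pair distinguishable — a pair clashes when both reach the same state with identical unread suffix — and to a fresh state only if none does.
a: 0a undefined. 0a->0: no, aba/ba meet in 0 with "ba" left. Open state 1: 0a->1.
b: 0b undefined. 0b->0: no, a/ba meet in 1. 0b->1: ok.
aa: 1a undefined. 1a->0: ok.
ab: 1b undefined. 1b->0: ok.
All examples now run through 2 states with every (state, symbol) defined. Accept strings end in {1}, Reject strings end in {0}; accept={1}.

states=2 start=0 accept={1} delta: 0a->1 0b->1 1a->0 1b->0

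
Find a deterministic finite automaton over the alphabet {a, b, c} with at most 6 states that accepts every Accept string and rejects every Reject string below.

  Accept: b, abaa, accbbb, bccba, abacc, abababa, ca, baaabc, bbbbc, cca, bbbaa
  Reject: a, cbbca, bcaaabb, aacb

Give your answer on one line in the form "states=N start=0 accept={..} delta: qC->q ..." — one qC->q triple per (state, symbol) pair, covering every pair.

Fold the examples into a partial DFA from state 0: repeatedly fix the first undefined (state, symbol) met by the shortest-then-alphabetical prefix, trying targets in increasing order and rejecting any under which an Accept and a Reject string meet in one state with the same remainder; add a state when all current targets are rejected. Accepting states are where Accept strings end.
a: 0a undefined. 0a->0: ok.
b: 0b undefined. 0b->0: no, b/a meet in 0. Open state 1: 0b->1.
c: 0c undefined. 0c->0: no, b/aacb meet in 1. 0c->1: ok.
ba: 1a undefined. 1a->0: no, abaa/a meet in 0. 1a->1: ok.
bb: 1b undefined. 1b->0: no, cca/cbbca meet in 1 with "ca" left. 1b->1: no, b/aacb meet in 1. Open state 2: 1b->2.
bc: 1c undefined. 1c->0: no, cca/a meet in 0. 1c->1: ok.
bbb: 2b undefined. 2b->0: no, b/cbbca meet in 1. 2b->1: no, b/cbbca meet in 1. 2b->2: no, accbbb/bcaaabb meet in 2. Open state 3: 2b->3.
bbba: 3a undefined. 3a->0: no, bbbaa/a meet in 0. 3a->1: ok.
bbbb: 3b undefined. 3b->0: no, accbbb/a meet in 0. 3b->1: ok.
cbbc: 3c undefined. 3c->0: ok.
ababa: 2a undefined. 2a->0: no, bccba/a meet in 0. 2a->1: ok.
baaabc: 2c undefined. 2c->0: no, baaabc/a meet in 0. 2c->1: ok.
All examples now run through 4 states with every (state, symbol) defined. Accept strings end in {1}, Reject strings end in {0,2,3}; accept={1}.

states=4 start=0 accept={1} delta: 0a->0 0b->1 0c->1 1a->1 1b->2 1c->1 2a->1 2b->3 2c->1 3a->1 3b->1 3c->0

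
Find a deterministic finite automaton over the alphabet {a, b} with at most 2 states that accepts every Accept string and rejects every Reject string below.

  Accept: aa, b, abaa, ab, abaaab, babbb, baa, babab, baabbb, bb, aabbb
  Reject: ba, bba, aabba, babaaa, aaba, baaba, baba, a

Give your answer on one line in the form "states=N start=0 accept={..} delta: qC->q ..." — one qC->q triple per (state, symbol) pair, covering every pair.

Grow the machine one transition at a time. Run the examples from 0; the earliest place one falls off (shortest prefix, ties alphabetical) gets sent to the lowest-numbered state that keeps every Accept/Reject pair distinguishable — a pair clashes when both reach the same state with identical unread suffix — and to a fresh state only if none does.
a: 0a undefined. 0a->0: no, aa/a meet in 0. Open state 1: 0a->1.
b: 0b undefined. 0b->0: ok.
aa: 1a undefined. 1a->0: ok.
ab: 1b undefined. 1b->0: ok.
All examples now run through 2 states with every (state, symbol) defined. Accept strings end in {0}, Reject strings end in {1}; accept={0}.

states=2 start=0 accept={0} delta: 0a->1 0b->0 1a->0 1b->0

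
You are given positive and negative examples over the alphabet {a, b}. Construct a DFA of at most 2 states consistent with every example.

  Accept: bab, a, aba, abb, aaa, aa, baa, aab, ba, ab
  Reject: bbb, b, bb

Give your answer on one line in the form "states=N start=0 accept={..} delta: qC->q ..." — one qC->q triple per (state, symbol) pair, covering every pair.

states=2 start=0 accept={1} delta: 0a->1 0b->0 1a->1 1b->1

Fold the examples into a partial DFA from state 0: repeatedly fix the first undefined (state, symbol) met by the shortest-then-alphabetical prefix, trying targets in increasing order and rejecting any under which an Accept and a Reject string meet in one state with the same remainder; add a state when all current targets are rejected. Accepting states are where Accept strings end.
a: 0a undefined. 0a->0: no, abb/bb meet in 0 with "bb" left. Open state 1: 0a->1.
b: 0b undefined. 0b->0: ok.
aa: 1a undefined. 1a->0: no, aa/bbb meet in 0. 1a->1: ok.
ab: 1b undefined. 1b->0: no, bab/bbb meet in 0. 1b->1: ok.
All examples now run through 2 states with every (state, symbol) defined. Accept strings end in {1}, Reject strings end in {0}; accept={1}.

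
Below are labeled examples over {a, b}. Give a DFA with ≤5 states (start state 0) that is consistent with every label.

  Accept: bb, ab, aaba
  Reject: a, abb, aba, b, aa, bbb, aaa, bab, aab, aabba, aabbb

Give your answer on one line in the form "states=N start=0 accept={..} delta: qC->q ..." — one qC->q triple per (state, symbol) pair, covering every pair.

states=4 start=0 accept={0} delta: 0a->1 0b->1 1a->2 1b->0 2a->1 2b->3 3a->0 3b->0

Grow the machine one transition at a time. Run the examples from 0; the earliest place one falls off (shortest prefix, ties alphabetical) gets sent to the lowest-numbered state that keeps every Accept/Reject pair distinguishable — a pair clashes when both reach the same state with identical unread suffix — and to a fresh state only if none does.
a: 0a undefined. 0a->0: no, bb/abb meet in 0 with "bb" left. Open state 1: 0a->1.
b: 0b undefined. 0b->0: no, bb/b meet in 0. 0b->1: ok.
aa: 1a undefined. 1a->0: no, aaba/aa meet in 0. 1a->1: no, bb/bab meet in 1 with "b" left. Open state 2: 1a->2.
ab: 1b undefined. 1b->0: ok.
aaa: 2a undefined. 2a->0: no, bb/aaa meet in 0. 2a->1: ok.
aab: 2b undefined. 2b->0: no, bb/bab meet in 0. 2b->1: no, aaba/aa meet in 2. 2b->2: no, aaba/a meet in 1. Open state 3: 2b->3.
aaba: 3a undefined. 3a->0: ok.
aabb: 3b undefined. 3b->0: ok.
All examples now run through 4 states with every (state, symbol) defined. Accept strings end in {0}, Reject strings end in {1,2,3}; accept={0}.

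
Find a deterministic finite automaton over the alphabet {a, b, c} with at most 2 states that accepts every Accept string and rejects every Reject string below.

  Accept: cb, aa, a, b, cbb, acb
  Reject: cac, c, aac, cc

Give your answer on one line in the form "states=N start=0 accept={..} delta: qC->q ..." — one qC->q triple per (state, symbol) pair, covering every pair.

State merging on the prefix tree: take the shortest (then alphabetical) example prefix whose next move is undefined and point that move at state 0, else 1, else 2, ...; a target is out if some Accept/Reject pair would then sit in one state with the same input left (inseparable). If every existing state is out, open a new one.
a: 0a undefined. 0a->0: ok.
b: 0b undefined. 0b->0: ok.
c: 0c undefined. 0c->0: no, cb/cac meet in 0. Open state 1: 0c->1.
ca: 1a undefined. 1a->0: ok.
cb: 1b undefined. 1b->0: ok.
cc: 1c undefined. 1c->0: no, cb/cc meet in 0. 1c->1: ok.
All examples now run through 2 states with every (state, symbol) defined. Accept strings end in {0}, Reject strings end in {1}; accept={0}.

states=2 start=0 accept={0} delta: 0a->0 0b->0 0c->1 1a->0 1b->0 1c->1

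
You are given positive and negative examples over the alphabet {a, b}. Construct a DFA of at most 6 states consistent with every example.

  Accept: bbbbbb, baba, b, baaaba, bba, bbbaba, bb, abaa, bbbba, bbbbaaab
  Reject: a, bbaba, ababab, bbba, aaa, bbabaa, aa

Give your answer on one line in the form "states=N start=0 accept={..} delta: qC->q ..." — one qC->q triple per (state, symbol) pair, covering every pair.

states=5 start=0 accept={1,2} delta: 0a->0 0b->1 1a->1 1b->2 2a->2 2b->3 3a->0 3b->4 4a->1 4b->0

Fold the examples into a partial DFA from state 0: repeatedly fix the first undefined (state, symbol) met by the shortest-then-alphabetical prefix, trying targets in increasing order and rejecting any under which an Accept and a Reject string meet in one state with the same remainder; add a state when all current targets are rejected. Accepting states are where Accept strings end.
a: 0a undefined. 0a->0: ok.
b: 0b undefined. 0b->0: no, bbbbbb/a meet in 0. Open state 1: 0b->1.
ba: 1a undefined. 1a->0: no, baba/a meet in 0. 1a->1: ok.
bb: 1b undefined. 1b->0: no, bbbbbb/a meet in 0. 1b->1: no, bbbbbb/bbaba meet in 1. Open state 2: 1b->2.
bba: 2a undefined. 2a->0: no, baba/a meet in 0. 2a->1: no, baba/bbaba meet in 1. 2a->2: ok.
bbb: 2b undefined. 2b->0: no, bbbbbb/a meet in 0. 2b->1: no, b/bbaba meet in 1. 2b->2: no, bbbbbb/bbaba meet in 2. Open state 3: 2b->3.
bbba: 3a undefined. 3a->0: ok.
bbbb: 3b undefined. 3b->0: no, bbbba/a meet in 0. 3b->1: no, bbbbbb/ababab meet in 3. 3b->2: no, bbbbaaab/ababab meet in 3. 3b->3: no, bbbbbb/ababab meet in 3. Open state 4: 3b->4.
bbbba: 4a undefined. 4a->0: no, bbbba/a meet in 0. 4a->1: ok.
bbbbb: 4b undefined. 4b->0: ok.
All examples now run through 5 states with every (state, symbol) defined. Accept strings end in {1,2}, Reject strings end in {0,3}; accept={1,2}.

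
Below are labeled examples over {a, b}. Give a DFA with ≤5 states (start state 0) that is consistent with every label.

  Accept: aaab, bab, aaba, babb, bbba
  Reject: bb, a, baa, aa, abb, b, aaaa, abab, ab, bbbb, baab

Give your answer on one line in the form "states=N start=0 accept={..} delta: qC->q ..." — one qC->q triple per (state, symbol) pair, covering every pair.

State merging on the prefix tree: take the shortest (then alphabetical) example prefix whose next move is undefined and point that move at state 0, else 1, else 2, ...; a target is out if some Accept/Reject pair would then sit in one state with the same input left (inseparable). If every existing state is out, open a new one.
a: 0a undefined. 0a->0: no, aaab/b meet in 0 with "b" left. Open state 1: 0a->1.
b: 0b undefined. 0b->0: no, bab/ab meet in 1 with "b" left. 0b->1: no, aaab/baab meet in 1 with "aab" left. Open state 2: 0b->2.
aa: 1a undefined. 1a->0: no, aaab/ab meet in 1 with "b" left. 1a->1: no, aaab/ab meet in 1 with "b" left. 1a->2: ok.
ab: 1b undefined. 1b->0: ok.
ba: 2a undefined. 2a->0: no, aaab/aa meet in 2. 2a->1: no, aaab/abab meet in 0. 2a->2: no, aaab/bb meet in 2 with "b" left. Open state 3: 2a->3.
bb: 2b undefined. 2b->0: no, aaba/a meet in 1. 2b->1: no, aaba/aa meet in 2. 2b->2: ok.
baa: 3a undefined. 3a->0: ok.
bab: 3b undefined. 3b->0: no, aaab/baa meet in 0. 3b->1: no, aaab/a meet in 1. 3b->2: no, aaab/bb meet in 2. 3b->3: ok.
All examples now run through 4 states with every (state, symbol) defined. Accept strings end in {3}, Reject strings end in {0,1,2}; accept={3}.

states=4 start=0 accept={3} delta: 0a->1 0b->2 1a->2 1b->0 2a->3 2b->2 3a->0 3b->3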